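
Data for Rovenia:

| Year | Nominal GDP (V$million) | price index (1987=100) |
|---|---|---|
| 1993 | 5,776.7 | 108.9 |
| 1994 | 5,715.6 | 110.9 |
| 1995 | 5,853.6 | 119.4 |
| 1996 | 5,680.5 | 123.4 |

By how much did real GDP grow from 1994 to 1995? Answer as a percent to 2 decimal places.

-4.88%

Real GDP 1994 = 5715.6/1.109 = 5153.83.
Real GDP 1995 = 5853.6/1.194 = 4902.51.
Change = 4902.51/5153.83 − 1 = -0.0488.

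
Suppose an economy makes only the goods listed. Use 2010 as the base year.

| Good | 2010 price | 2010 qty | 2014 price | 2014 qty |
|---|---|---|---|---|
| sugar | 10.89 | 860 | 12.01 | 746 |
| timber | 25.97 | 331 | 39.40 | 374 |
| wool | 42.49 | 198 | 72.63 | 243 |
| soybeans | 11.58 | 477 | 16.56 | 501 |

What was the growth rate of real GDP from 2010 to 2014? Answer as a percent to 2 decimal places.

6.47%

Real GDP 2010 = Nominal GDP 2010 = 10.89·860 + 25.97·331 + 42.49·198 + 11.58·477 = 31898.15.
Real GDP 2014 (at 2010 prices) = 10.89·746 + 25.97·374 + 42.49·243 + 11.58·501 = 33963.37.
Real growth = 33963.37/31898.15 − 1 = 0.0647.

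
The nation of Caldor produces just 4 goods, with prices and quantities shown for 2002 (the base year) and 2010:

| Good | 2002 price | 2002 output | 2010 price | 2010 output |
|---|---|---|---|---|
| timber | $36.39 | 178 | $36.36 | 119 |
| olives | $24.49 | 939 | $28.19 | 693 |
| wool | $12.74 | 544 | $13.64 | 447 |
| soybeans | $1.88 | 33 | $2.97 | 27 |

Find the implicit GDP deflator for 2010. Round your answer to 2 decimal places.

Nominal GDP 2010 = 36.36·119 + 28.19·693 + 13.64·447 + 2.97·27 = 30039.78.
Real GDP 2010 (at 2002 prices) = 36.39·119 + 24.49·693 + 12.74·447 + 1.88·27 = 27047.52.
Deflator = Nominal/Real × 100 = 30039.78/27047.52 × 100 = 111.063.

111.06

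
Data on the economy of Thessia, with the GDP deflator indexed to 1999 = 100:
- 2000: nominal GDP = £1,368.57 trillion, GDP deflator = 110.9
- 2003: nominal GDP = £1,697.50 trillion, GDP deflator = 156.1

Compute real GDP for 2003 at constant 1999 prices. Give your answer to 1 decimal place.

£1,087.4 trillion

Real GDP = Nominal / (GDP deflator/100) = 1697.50 / 1.561 = 1087.44.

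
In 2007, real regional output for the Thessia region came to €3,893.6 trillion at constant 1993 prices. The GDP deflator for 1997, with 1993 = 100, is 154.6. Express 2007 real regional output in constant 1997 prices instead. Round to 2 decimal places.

Real regional output in 1997 prices = Real regional output in 1993 prices × (P_1997/P_1993) = 3893.6 × 1.546 = 6019.51.

€6,019.51 trillion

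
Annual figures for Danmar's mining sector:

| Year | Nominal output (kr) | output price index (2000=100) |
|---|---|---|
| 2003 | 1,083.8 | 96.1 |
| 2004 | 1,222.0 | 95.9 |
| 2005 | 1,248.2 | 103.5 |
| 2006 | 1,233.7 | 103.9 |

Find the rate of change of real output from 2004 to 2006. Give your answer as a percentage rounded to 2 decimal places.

-6.82%

Real output 2004 = 1222.0/0.959 = 1274.24.
Real output 2006 = 1233.7/1.039 = 1187.39.
Change = 1187.39/1274.24 − 1 = -0.0682.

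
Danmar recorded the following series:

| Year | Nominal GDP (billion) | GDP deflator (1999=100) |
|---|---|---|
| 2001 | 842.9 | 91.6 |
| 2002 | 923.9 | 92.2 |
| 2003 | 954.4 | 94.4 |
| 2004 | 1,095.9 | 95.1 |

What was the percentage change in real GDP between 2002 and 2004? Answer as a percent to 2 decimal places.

Real GDP 2002 = 923.9/0.922 = 1002.06.
Real GDP 2004 = 1095.9/0.951 = 1152.37.
Change = 1152.37/1002.06 − 1 = 0.1500.

15.00%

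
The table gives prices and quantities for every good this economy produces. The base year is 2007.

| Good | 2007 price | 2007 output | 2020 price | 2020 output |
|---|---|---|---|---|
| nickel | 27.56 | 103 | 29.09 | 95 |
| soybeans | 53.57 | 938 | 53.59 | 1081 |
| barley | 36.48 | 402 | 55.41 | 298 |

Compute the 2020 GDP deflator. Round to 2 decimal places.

Nominal GDP 2020 = 29.09·95 + 53.59·1081 + 55.41·298 = 77206.52.
Real GDP 2020 (at 2007 prices) = 27.56·95 + 53.57·1081 + 36.48·298 = 71398.41.
Deflator = Nominal/Real × 100 = 77206.52/71398.41 × 100 = 108.135.

108.13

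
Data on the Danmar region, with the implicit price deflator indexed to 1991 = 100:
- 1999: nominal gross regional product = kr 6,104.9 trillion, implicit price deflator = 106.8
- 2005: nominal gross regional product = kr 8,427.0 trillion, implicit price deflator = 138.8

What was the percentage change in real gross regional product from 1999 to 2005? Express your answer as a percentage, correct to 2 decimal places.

Real gross regional product 1999 = 6104.9 / 1.068 = 5716.20.
Real gross regional product 2005 = 8427.0 / 1.388 = 6071.33.
Real growth = 6071.33 / 5716.20 − 1 = 0.0621.

6.21%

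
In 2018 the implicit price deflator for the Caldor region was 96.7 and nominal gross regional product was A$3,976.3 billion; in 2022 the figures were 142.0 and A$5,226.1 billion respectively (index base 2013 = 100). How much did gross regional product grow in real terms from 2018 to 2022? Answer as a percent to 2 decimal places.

-10.50%

Deflate each year: 2018 → 3976.3/0.967 = 4112.00; 2022 → 5226.1/1.420 = 3680.35.
So real gross regional product changed by 3680.35/4112.00 − 1 = -0.1050, i.e. -10.50%.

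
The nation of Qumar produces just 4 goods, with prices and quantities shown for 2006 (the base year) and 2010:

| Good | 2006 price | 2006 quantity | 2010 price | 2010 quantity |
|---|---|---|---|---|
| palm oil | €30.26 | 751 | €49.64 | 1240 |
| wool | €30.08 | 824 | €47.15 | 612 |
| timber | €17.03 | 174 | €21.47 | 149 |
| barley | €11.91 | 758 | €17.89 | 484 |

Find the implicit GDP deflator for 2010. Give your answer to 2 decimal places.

159.21

Nominal GDP 2010 = 49.64·1240 + 47.15·612 + 21.47·149 + 17.89·484 = 102267.19.
Real GDP 2010 (at 2006 prices) = 30.26·1240 + 30.08·612 + 17.03·149 + 11.91·484 = 64233.27.
Deflator = Nominal/Real × 100 = 102267.19/64233.27 × 100 = 159.212.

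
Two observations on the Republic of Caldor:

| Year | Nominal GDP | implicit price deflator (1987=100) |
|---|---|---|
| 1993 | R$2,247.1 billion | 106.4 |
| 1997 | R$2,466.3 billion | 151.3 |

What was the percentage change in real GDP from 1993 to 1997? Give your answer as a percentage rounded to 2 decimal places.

-22.82%

Deflate each year: 1993 → 2247.1/1.064 = 2111.94; 1997 → 2466.3/1.513 = 1630.07.
So real GDP changed by 1630.07/2111.94 − 1 = -0.2282, i.e. -22.82%.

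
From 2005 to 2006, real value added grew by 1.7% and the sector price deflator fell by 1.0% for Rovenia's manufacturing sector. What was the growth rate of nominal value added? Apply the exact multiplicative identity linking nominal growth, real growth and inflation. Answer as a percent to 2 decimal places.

(1 + g_nom) = (1 + g_real)(1 + π) = 1.0170 × 0.9900 = 1.00683.

0.68%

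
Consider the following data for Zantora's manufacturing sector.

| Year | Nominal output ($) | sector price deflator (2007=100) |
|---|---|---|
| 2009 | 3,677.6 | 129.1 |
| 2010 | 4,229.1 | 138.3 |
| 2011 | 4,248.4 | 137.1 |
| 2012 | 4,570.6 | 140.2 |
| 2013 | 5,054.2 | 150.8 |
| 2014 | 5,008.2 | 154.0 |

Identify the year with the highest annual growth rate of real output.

2010: real = 4229.1/1.383 = 3057.92; growth vs 2009 (2848.64) = 7.35%.
2011: real = 4248.4/1.371 = 3098.76; growth vs 2010 (3057.92) = 1.34%.
2012: real = 4570.6/1.402 = 3260.06; growth vs 2011 (3098.76) = 5.21%.
2013: real = 5054.2/1.508 = 3351.59; growth vs 2012 (3260.06) = 2.81%.
2014: real = 5008.2/1.540 = 3252.08; growth vs 2013 (3351.59) = -2.97%.

2010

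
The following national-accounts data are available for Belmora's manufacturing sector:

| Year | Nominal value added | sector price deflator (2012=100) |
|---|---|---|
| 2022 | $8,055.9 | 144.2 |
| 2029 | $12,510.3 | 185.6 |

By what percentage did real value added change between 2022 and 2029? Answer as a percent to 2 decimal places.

20.65%

Deflate each year: 2022 → 8055.9/1.442 = 5586.62; 2029 → 12510.3/1.856 = 6740.46.
So real value added changed by 6740.46/5586.62 − 1 = 0.2065, i.e. 20.65%.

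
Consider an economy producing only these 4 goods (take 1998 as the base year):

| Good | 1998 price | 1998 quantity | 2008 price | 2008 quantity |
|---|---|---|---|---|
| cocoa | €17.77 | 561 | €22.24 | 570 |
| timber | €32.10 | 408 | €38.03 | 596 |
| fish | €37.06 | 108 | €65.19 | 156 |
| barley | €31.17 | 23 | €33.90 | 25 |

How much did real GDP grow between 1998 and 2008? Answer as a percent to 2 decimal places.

28.92%

Real GDP 1998 = Nominal GDP 1998 = 17.77·561 + 32.10·408 + 37.06·108 + 31.17·23 = 27785.16.
Real GDP 2008 (at 1998 prices) = 17.77·570 + 32.10·596 + 37.06·156 + 31.17·25 = 35821.11.
Real growth = 35821.11/27785.16 − 1 = 0.2892.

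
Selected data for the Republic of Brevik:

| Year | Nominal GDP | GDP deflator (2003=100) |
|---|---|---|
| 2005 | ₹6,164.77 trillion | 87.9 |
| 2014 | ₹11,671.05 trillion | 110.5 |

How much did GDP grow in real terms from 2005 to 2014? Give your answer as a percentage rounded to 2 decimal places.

Real GDP 2005 = 6164.77 / 0.879 = 7013.39.
Real GDP 2014 = 11671.05 / 1.105 = 10562.04.
Real growth = 10562.04 / 7013.39 − 1 = 0.5060.

50.60%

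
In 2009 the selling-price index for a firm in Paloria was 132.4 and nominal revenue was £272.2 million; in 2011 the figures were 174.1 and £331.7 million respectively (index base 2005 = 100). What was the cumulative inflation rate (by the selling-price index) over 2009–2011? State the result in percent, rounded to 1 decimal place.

Price-level change = 174.1 / 132.4 − 1 = 0.3150.

31.5%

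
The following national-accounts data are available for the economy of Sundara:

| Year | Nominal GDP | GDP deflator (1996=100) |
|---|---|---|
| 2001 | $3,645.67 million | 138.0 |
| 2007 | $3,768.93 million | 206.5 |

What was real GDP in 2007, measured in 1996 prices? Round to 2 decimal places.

$1,825.15 million

Real GDP = Nominal / (GDP deflator/100) = 3768.93 / 2.065 = 1825.15.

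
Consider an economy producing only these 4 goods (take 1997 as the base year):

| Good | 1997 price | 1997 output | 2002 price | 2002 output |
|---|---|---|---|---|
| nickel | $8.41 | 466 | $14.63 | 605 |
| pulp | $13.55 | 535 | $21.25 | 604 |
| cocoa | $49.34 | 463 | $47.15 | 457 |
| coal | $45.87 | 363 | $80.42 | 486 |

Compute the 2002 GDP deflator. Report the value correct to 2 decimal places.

141.65

Nominal GDP 2002 = 14.63·605 + 21.25·604 + 47.15·457 + 80.42·486 = 82317.82.
Real GDP 2002 (at 1997 prices) = 8.41·605 + 13.55·604 + 49.34·457 + 45.87·486 = 58113.45.
Deflator = Nominal/Real × 100 = 82317.82/58113.45 × 100 = 141.650.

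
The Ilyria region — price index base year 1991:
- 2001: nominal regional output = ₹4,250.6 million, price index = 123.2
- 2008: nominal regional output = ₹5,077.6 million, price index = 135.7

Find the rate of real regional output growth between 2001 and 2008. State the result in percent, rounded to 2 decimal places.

8.45%

Deflate each year: 2001 → 4250.6/1.232 = 3450.16; 2008 → 5077.6/1.357 = 3741.78.
So real regional output changed by 3741.78/3450.16 − 1 = 0.0845, i.e. 8.45%.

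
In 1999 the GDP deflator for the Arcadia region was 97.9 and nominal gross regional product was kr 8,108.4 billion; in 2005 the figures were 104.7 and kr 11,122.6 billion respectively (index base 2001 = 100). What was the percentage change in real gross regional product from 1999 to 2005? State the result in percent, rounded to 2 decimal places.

28.26%

Real gross regional product 1999 = 8108.4 / 0.979 = 8282.33.
Real gross regional product 2005 = 11122.6 / 1.047 = 10623.30.
Real growth = 10623.30 / 8282.33 − 1 = 0.2826.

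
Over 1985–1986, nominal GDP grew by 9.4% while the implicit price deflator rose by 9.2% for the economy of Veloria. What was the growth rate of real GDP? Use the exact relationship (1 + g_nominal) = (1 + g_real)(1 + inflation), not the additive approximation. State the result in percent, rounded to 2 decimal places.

(1 + g_nom) = (1 + g_real)(1 + π), so g_real = 1.0940 / 1.0920 − 1 = 0.00183.

0.18%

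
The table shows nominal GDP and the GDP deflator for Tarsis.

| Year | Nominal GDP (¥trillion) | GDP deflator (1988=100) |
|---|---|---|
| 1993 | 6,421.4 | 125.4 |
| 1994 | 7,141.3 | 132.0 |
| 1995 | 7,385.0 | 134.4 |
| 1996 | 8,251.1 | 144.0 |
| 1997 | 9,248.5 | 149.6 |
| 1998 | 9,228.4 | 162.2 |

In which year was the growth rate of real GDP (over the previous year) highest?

1994: real = 7141.3/1.320 = 5410.08; growth vs 1993 (5120.73) = 5.65%.
1995: real = 7385.0/1.344 = 5494.79; growth vs 1994 (5410.08) = 1.57%.
1996: real = 8251.1/1.440 = 5729.93; growth vs 1995 (5494.79) = 4.28%.
1997: real = 9248.5/1.496 = 6182.15; growth vs 1996 (5729.93) = 7.89%.
1998: real = 9228.4/1.622 = 5689.52; growth vs 1997 (6182.15) = -7.97%.

1997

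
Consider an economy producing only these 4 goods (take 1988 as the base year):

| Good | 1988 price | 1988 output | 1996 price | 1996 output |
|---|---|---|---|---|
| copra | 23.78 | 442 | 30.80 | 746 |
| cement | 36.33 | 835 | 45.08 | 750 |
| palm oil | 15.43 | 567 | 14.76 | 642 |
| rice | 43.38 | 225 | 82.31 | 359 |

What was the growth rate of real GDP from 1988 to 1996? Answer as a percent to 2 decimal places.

18.72%

Real GDP 1988 = Nominal GDP 1988 = 23.78·442 + 36.33·835 + 15.43·567 + 43.38·225 = 59355.62.
Real GDP 1996 (at 1988 prices) = 23.78·746 + 36.33·750 + 15.43·642 + 43.38·359 = 70466.86.
Real growth = 70466.86/59355.62 − 1 = 0.1872.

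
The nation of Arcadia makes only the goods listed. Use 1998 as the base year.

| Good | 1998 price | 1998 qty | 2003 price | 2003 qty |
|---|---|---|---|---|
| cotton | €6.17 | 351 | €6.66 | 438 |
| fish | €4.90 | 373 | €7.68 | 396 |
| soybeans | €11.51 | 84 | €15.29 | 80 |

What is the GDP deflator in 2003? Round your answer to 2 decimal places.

129.08

Nominal GDP 2003 = 6.66·438 + 7.68·396 + 15.29·80 = 7181.56.
Real GDP 2003 (at 1998 prices) = 6.17·438 + 4.90·396 + 11.51·80 = 5563.66.
Deflator = Nominal/Real × 100 = 7181.56/5563.66 × 100 = 129.080.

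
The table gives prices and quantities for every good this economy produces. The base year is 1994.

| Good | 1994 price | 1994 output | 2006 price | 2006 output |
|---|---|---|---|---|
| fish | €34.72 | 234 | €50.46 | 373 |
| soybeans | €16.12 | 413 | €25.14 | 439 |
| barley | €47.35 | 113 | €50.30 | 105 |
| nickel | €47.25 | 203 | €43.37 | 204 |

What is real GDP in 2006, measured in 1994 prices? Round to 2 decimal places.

Real GDP 2006 = Σ (p_1994 × q_2006) = 34.72·373 + 16.12·439 + 47.35·105 + 47.25·204 = 34637.99.

€34637.99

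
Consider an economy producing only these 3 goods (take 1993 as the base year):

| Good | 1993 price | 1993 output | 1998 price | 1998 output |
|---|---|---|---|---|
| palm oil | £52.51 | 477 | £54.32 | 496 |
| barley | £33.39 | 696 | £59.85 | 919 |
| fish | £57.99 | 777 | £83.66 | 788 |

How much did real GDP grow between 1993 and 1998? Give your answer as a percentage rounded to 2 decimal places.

9.73%

Real GDP 1993 = Nominal GDP 1993 = 52.51·477 + 33.39·696 + 57.99·777 = 93344.94.
Real GDP 1998 (at 1993 prices) = 52.51·496 + 33.39·919 + 57.99·788 = 102426.49.
Real growth = 102426.49/93344.94 − 1 = 0.0973.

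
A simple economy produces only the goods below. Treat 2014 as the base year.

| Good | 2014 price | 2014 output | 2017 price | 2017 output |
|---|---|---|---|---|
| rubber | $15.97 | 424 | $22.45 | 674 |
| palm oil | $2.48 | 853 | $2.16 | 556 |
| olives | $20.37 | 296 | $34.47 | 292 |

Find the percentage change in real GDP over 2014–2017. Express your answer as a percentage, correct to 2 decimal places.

21.28%

Real GDP 2014 = Nominal GDP 2014 = 15.97·424 + 2.48·853 + 20.37·296 = 14916.24.
Real GDP 2017 (at 2014 prices) = 15.97·674 + 2.48·556 + 20.37·292 = 18090.70.
Real growth = 18090.70/14916.24 − 1 = 0.2128.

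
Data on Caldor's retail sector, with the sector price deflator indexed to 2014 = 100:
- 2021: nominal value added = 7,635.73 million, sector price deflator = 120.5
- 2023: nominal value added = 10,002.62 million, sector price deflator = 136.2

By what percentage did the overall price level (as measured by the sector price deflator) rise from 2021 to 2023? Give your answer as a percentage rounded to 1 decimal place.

Price-level change = 136.2 / 120.5 − 1 = 0.1303.

13.0%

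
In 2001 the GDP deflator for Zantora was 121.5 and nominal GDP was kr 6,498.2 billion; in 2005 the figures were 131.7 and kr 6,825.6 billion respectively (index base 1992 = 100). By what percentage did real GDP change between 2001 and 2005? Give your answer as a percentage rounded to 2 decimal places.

-3.10%

Real GDP 2001 = 6498.2 / 1.215 = 5348.31.
Real GDP 2005 = 6825.6 / 1.317 = 5182.69.
Real growth = 5182.69 / 5348.31 − 1 = -0.0310.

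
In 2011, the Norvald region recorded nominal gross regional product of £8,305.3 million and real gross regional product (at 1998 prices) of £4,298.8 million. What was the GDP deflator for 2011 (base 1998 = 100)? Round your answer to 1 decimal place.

GDP deflator = (Nominal / Real) × 100 = 8305.3 / 4298.8 × 100 = 193.20.

193.2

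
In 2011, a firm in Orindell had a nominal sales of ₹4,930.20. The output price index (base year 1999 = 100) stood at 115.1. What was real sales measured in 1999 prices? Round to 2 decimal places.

₹4,283.41

Real sales = Nominal / (output price index/100) = 4930.20 / 1.151 = 4283.41.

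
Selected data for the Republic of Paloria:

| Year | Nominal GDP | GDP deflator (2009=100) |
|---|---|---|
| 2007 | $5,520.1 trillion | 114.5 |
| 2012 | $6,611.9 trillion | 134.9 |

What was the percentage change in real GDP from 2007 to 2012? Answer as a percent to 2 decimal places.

Deflate each year: 2007 → 5520.1/1.145 = 4821.05; 2012 → 6611.9/1.349 = 4901.33.
So real GDP changed by 4901.33/4821.05 − 1 = 0.0167, i.e. 1.67%.

1.67%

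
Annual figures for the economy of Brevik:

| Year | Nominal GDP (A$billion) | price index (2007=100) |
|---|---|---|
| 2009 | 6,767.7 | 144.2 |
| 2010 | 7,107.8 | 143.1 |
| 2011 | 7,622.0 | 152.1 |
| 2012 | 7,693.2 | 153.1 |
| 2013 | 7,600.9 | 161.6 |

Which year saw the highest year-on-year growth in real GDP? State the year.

2010: real = 7107.8/1.431 = 4967.02; growth vs 2009 (4693.27) = 5.83%.
2011: real = 7622.0/1.521 = 5011.18; growth vs 2010 (4967.02) = 0.89%.
2012: real = 7693.2/1.531 = 5024.95; growth vs 2011 (5011.18) = 0.27%.
2013: real = 7600.9/1.616 = 4703.53; growth vs 2012 (5024.95) = -6.40%.

2010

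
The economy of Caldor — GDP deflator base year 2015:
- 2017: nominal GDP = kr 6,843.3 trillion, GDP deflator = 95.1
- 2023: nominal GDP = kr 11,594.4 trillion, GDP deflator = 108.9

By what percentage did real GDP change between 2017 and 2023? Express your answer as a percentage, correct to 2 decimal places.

47.96%

Real GDP 2017 = 6843.3 / 0.951 = 7195.90.
Real GDP 2023 = 11594.4 / 1.089 = 10646.83.
Real growth = 10646.83 / 7195.90 − 1 = 0.4796.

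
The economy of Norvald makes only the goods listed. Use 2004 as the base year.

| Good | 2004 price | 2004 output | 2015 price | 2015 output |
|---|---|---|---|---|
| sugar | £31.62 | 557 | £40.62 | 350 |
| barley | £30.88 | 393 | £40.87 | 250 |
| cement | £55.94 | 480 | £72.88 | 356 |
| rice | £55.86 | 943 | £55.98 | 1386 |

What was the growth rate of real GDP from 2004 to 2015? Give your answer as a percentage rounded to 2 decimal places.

Real GDP 2004 = Nominal GDP 2004 = 31.62·557 + 30.88·393 + 55.94·480 + 55.86·943 = 109275.36.
Real GDP 2015 (at 2004 prices) = 31.62·350 + 30.88·250 + 55.94·356 + 55.86·1386 = 116123.60.
Real growth = 116123.60/109275.36 − 1 = 0.0627.

6.27%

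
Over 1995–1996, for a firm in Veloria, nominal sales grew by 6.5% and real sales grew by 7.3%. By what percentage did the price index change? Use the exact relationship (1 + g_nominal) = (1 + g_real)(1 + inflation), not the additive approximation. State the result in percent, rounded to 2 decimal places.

-0.75%

(1 + g_nom) = (1 + g_real)(1 + π), so π = 1.0650 / 1.0730 − 1 = -0.00746.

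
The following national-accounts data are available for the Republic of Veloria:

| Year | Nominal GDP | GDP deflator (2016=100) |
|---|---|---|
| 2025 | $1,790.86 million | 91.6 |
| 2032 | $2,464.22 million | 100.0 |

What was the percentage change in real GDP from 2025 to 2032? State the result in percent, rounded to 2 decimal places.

26.04%

Real GDP 2025 = 1790.86 / 0.916 = 1955.09.
Real GDP 2032 = 2464.22 / 1.000 = 2464.22.
Real growth = 2464.22 / 1955.09 − 1 = 0.2604.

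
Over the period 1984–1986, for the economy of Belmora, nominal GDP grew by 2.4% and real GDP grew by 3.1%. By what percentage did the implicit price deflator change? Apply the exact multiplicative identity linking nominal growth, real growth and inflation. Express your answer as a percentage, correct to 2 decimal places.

-0.68%

(1 + g_nom) = (1 + g_real)(1 + π), so π = 1.0240 / 1.0310 − 1 = -0.00679.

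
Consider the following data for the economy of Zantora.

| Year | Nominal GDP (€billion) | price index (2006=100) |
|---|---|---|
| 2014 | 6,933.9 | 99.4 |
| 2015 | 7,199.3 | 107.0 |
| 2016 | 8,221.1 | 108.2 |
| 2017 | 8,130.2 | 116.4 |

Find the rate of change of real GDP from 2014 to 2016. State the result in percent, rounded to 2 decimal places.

Real GDP 2014 = 6933.9/0.994 = 6975.75.
Real GDP 2016 = 8221.1/1.082 = 7598.06.
Change = 7598.06/6975.75 − 1 = 0.0892.

8.92%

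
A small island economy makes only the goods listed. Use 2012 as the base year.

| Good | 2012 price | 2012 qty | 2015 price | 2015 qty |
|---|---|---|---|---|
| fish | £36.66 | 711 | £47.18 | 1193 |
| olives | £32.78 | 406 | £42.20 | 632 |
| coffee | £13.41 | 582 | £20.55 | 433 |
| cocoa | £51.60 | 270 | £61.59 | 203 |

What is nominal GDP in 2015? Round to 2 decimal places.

Nominal GDP 2015 = Σ (p_2015 × q_2015) = 47.18·1193 + 42.20·632 + 20.55·433 + 61.59·203 = 104357.06.

£104357.06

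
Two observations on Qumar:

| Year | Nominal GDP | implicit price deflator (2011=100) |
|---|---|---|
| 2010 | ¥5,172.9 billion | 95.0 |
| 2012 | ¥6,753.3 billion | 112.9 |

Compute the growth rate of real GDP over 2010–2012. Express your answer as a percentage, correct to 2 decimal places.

Real GDP 2010 = 5172.9 / 0.950 = 5445.16.
Real GDP 2012 = 6753.3 / 1.129 = 5981.67.
Real growth = 5981.67 / 5445.16 − 1 = 0.0985.

9.85%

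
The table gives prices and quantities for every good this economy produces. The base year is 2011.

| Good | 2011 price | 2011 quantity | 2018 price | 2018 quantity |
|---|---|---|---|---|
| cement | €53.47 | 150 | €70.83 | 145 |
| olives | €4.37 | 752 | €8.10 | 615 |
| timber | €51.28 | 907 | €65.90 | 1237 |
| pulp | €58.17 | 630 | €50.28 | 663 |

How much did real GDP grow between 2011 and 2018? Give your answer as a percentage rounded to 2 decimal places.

19.03%

Real GDP 2011 = Nominal GDP 2011 = 53.47·150 + 4.37·752 + 51.28·907 + 58.17·630 = 94464.80.
Real GDP 2018 (at 2011 prices) = 53.47·145 + 4.37·615 + 51.28·1237 + 58.17·663 = 112440.77.
Real growth = 112440.77/94464.80 − 1 = 0.1903.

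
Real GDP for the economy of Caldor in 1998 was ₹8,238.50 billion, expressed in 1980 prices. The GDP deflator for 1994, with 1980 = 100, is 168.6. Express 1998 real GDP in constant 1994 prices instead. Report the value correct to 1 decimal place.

Real GDP in 1994 prices = Real GDP in 1980 prices × (P_1994/P_1980) = 8238.50 × 1.686 = 13890.11.

₹13,890.1 billion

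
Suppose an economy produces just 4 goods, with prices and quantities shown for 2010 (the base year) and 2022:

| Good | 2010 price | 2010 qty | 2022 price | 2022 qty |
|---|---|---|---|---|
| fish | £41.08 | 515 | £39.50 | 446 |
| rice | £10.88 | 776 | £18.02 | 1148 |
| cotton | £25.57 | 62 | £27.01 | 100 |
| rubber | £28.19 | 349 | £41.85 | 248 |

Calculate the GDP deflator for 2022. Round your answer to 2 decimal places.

Nominal GDP 2022 = 39.50·446 + 18.02·1148 + 27.01·100 + 41.85·248 = 51383.76.
Real GDP 2022 (at 2010 prices) = 41.08·446 + 10.88·1148 + 25.57·100 + 28.19·248 = 40360.04.
Deflator = Nominal/Real × 100 = 51383.76/40360.04 × 100 = 127.313.

127.31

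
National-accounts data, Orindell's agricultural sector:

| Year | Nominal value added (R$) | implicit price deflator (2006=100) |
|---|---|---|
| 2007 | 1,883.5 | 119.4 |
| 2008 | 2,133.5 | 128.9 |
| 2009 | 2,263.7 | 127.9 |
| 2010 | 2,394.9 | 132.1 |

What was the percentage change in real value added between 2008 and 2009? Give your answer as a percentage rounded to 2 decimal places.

6.93%

Real value added 2008 = 2133.5/1.289 = 1655.16.
Real value added 2009 = 2263.7/1.279 = 1769.90.
Change = 1769.90/1655.16 − 1 = 0.0693.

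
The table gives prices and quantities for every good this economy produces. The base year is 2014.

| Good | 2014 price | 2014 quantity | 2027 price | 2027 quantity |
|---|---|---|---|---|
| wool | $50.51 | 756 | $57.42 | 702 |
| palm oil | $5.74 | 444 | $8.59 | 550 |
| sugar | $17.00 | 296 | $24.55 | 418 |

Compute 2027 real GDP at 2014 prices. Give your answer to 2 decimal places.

Real GDP 2027 = Σ (p_2014 × q_2027) = 50.51·702 + 5.74·550 + 17.00·418 = 45721.02.

$45721.02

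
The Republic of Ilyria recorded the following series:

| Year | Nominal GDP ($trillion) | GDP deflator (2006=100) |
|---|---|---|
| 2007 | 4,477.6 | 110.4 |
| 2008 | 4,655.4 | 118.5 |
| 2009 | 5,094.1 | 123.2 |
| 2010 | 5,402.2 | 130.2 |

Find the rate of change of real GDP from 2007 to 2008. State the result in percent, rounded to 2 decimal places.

Real GDP 2007 = 4477.6/1.104 = 4055.80.
Real GDP 2008 = 4655.4/1.185 = 3928.61.
Change = 3928.61/4055.80 − 1 = -0.0314.

-3.14%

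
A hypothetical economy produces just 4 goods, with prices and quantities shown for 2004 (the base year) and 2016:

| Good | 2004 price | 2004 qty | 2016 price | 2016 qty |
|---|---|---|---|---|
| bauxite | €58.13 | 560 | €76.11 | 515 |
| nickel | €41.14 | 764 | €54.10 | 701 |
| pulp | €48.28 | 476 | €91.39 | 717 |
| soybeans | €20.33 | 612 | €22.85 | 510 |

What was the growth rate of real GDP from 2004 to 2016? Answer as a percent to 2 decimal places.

4.38%

Real GDP 2004 = Nominal GDP 2004 = 58.13·560 + 41.14·764 + 48.28·476 + 20.33·612 = 99407.00.
Real GDP 2016 (at 2004 prices) = 58.13·515 + 41.14·701 + 48.28·717 + 20.33·510 = 103761.15.
Real growth = 103761.15/99407.00 − 1 = 0.0438.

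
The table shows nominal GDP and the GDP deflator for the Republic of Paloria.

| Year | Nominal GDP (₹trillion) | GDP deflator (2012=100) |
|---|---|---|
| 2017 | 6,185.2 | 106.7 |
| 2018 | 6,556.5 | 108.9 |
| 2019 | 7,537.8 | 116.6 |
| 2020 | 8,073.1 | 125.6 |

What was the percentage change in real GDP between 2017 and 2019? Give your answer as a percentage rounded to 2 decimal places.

11.52%

Real GDP 2017 = 6185.2/1.067 = 5796.81.
Real GDP 2019 = 7537.8/1.166 = 6464.67.
Change = 6464.67/5796.81 − 1 = 0.1152.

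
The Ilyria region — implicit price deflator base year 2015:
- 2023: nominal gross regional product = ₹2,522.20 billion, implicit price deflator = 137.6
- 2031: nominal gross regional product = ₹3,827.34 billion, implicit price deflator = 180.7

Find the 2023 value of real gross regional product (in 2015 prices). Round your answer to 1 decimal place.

Real gross regional product = Nominal / (implicit price deflator/100) = 2522.20 / 1.376 = 1832.99.

₹1,833.0 billion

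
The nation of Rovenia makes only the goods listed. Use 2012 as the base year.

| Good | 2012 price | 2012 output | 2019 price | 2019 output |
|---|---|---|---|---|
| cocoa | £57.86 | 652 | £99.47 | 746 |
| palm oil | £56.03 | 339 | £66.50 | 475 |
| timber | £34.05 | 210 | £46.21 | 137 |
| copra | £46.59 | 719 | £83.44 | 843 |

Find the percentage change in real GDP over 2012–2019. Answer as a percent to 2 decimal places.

Real GDP 2012 = Nominal GDP 2012 = 57.86·652 + 56.03·339 + 34.05·210 + 46.59·719 = 97367.60.
Real GDP 2019 (at 2012 prices) = 57.86·746 + 56.03·475 + 34.05·137 + 46.59·843 = 113718.03.
Real growth = 113718.03/97367.60 − 1 = 0.1679.

16.79%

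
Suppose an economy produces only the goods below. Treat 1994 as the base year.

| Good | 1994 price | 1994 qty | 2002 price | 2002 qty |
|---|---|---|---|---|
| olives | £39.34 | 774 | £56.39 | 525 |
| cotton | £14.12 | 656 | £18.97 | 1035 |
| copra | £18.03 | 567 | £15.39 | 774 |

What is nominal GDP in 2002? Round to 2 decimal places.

Nominal GDP 2002 = Σ (p_2002 × q_2002) = 56.39·525 + 18.97·1035 + 15.39·774 = 61150.56.

£61150.56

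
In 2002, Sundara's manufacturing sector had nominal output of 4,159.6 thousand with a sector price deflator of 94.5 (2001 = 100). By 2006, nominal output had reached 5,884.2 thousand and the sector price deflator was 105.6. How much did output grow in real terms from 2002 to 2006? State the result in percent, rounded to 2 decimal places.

26.59%

Deflate each year: 2002 → 4159.6/0.945 = 4401.69; 2006 → 5884.2/1.056 = 5572.16.
So real output changed by 5572.16/4401.69 − 1 = 0.2659, i.e. 26.59%.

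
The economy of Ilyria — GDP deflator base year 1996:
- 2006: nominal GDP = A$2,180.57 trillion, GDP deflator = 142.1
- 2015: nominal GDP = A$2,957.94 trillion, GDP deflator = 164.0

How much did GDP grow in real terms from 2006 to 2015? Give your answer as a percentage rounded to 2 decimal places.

17.54%

Deflate each year: 2006 → 2180.57/1.421 = 1534.53; 2015 → 2957.94/1.640 = 1803.62.
So real GDP changed by 1803.62/1534.53 − 1 = 0.1754, i.e. 17.54%.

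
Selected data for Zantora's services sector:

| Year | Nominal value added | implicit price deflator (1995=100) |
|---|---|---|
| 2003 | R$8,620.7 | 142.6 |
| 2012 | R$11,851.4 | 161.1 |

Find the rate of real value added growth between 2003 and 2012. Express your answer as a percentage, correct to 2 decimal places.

Real value added 2003 = 8620.7 / 1.426 = 6045.37.
Real value added 2012 = 11851.4 / 1.611 = 7356.55.
Real growth = 7356.55 / 6045.37 − 1 = 0.2169.

21.69%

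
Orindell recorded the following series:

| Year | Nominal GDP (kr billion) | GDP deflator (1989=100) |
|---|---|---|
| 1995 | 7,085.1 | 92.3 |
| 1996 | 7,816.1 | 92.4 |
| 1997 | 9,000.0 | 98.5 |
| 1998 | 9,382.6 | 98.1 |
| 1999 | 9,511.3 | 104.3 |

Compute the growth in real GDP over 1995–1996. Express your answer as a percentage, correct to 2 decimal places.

10.20%

Real GDP 1995 = 7085.1/0.923 = 7676.16.
Real GDP 1996 = 7816.1/0.924 = 8458.98.
Change = 8458.98/7676.16 − 1 = 0.1020.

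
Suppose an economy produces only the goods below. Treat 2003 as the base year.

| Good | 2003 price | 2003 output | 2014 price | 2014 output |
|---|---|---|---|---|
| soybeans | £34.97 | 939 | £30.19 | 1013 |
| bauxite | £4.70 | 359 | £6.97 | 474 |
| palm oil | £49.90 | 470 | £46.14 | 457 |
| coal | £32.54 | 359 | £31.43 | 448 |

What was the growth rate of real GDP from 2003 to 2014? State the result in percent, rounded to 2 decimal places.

Real GDP 2003 = Nominal GDP 2003 = 34.97·939 + 4.70·359 + 49.90·470 + 32.54·359 = 69658.99.
Real GDP 2014 (at 2003 prices) = 34.97·1013 + 4.70·474 + 49.90·457 + 32.54·448 = 75034.63.
Real growth = 75034.63/69658.99 − 1 = 0.0772.

7.72%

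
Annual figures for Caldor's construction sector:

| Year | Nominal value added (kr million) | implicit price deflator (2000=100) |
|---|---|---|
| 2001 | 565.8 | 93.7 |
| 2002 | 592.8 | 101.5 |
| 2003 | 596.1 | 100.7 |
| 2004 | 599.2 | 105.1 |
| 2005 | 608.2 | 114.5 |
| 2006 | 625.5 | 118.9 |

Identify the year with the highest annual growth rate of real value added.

2003

2002: real = 592.8/1.015 = 584.04; growth vs 2001 (603.84) = -3.28%.
2003: real = 596.1/1.007 = 591.96; growth vs 2002 (584.04) = 1.36%.
2004: real = 599.2/1.051 = 570.12; growth vs 2003 (591.96) = -3.69%.
2005: real = 608.2/1.145 = 531.18; growth vs 2004 (570.12) = -6.83%.
2006: real = 625.5/1.189 = 526.07; growth vs 2005 (531.18) = -0.96%.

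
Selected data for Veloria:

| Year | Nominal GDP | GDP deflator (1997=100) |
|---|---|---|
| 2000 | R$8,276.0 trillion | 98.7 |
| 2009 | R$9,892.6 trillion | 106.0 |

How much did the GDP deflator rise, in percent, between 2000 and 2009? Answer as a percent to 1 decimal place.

7.4%

Price-level change = 106.0 / 98.7 − 1 = 0.0740.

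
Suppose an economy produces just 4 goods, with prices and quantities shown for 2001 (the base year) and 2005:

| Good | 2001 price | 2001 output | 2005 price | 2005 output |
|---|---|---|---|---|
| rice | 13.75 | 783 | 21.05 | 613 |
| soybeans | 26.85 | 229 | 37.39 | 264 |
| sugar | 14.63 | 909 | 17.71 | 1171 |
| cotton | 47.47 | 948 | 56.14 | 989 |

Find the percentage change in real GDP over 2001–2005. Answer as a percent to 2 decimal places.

Real GDP 2001 = Nominal GDP 2001 = 13.75·783 + 26.85·229 + 14.63·909 + 47.47·948 = 75215.13.
Real GDP 2005 (at 2001 prices) = 13.75·613 + 26.85·264 + 14.63·1171 + 47.47·989 = 79596.71.
Real growth = 79596.71/75215.13 − 1 = 0.0583.

5.83%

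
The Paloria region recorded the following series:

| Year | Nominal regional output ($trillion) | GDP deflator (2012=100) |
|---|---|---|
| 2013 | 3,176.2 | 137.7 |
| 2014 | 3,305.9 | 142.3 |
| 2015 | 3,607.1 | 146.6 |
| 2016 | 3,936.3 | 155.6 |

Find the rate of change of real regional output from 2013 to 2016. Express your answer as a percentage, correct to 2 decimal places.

Real regional output 2013 = 3176.2/1.377 = 2306.61.
Real regional output 2016 = 3936.3/1.556 = 2529.76.
Change = 2529.76/2306.61 − 1 = 0.0967.

9.67%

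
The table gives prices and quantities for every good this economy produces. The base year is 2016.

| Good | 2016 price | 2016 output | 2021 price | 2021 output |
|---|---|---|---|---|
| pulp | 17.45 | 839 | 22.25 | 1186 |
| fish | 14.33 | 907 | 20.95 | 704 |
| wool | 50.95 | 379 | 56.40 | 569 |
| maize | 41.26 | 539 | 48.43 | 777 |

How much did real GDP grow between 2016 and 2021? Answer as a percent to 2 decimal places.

Real GDP 2016 = Nominal GDP 2016 = 17.45·839 + 14.33·907 + 50.95·379 + 41.26·539 = 69187.05.
Real GDP 2021 (at 2016 prices) = 17.45·1186 + 14.33·704 + 50.95·569 + 41.26·777 = 91833.59.
Real growth = 91833.59/69187.05 − 1 = 0.3273.

32.73%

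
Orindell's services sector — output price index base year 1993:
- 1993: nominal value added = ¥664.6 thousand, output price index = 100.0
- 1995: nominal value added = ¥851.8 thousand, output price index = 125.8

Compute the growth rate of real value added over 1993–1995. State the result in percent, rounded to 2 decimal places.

Deflate each year: 1993 → 664.6/1.000 = 664.60; 1995 → 851.8/1.258 = 677.11.
So real value added changed by 677.11/664.60 − 1 = 0.0188, i.e. 1.88%.

1.88%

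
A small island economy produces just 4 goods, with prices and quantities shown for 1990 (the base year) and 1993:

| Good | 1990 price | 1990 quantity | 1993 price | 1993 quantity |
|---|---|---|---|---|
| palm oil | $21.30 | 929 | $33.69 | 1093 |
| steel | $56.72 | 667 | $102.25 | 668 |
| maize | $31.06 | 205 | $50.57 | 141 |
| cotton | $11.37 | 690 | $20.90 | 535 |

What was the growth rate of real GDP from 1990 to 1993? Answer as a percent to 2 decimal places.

-0.28%

Real GDP 1990 = Nominal GDP 1990 = 21.30·929 + 56.72·667 + 31.06·205 + 11.37·690 = 71832.54.
Real GDP 1993 (at 1990 prices) = 21.30·1093 + 56.72·668 + 31.06·141 + 11.37·535 = 71632.27.
Real growth = 71632.27/71832.54 − 1 = -0.0028.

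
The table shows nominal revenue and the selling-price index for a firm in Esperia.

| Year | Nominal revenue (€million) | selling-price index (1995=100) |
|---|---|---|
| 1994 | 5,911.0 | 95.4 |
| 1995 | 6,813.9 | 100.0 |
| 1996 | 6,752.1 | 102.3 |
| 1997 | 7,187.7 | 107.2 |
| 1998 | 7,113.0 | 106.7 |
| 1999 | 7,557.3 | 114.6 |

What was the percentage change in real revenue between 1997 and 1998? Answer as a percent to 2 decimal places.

-0.58%

Real revenue 1997 = 7187.7/1.072 = 6704.94.
Real revenue 1998 = 7113.0/1.067 = 6666.35.
Change = 6666.35/6704.94 − 1 = -0.0058.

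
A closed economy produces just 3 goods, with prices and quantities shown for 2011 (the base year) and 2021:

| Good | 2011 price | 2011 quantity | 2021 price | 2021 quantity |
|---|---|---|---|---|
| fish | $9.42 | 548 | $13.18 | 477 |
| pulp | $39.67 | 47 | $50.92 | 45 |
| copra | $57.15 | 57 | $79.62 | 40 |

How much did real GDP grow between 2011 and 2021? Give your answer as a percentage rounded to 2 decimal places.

-16.72%

Real GDP 2011 = Nominal GDP 2011 = 9.42·548 + 39.67·47 + 57.15·57 = 10284.20.
Real GDP 2021 (at 2011 prices) = 9.42·477 + 39.67·45 + 57.15·40 = 8564.49.
Real growth = 8564.49/10284.20 − 1 = -0.1672.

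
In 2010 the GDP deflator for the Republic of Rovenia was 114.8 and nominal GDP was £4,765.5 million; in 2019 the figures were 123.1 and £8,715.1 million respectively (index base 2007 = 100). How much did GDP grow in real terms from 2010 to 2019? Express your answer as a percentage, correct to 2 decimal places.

Deflate each year: 2010 → 4765.5/1.148 = 4151.13; 2019 → 8715.1/1.231 = 7079.69.
So real GDP changed by 7079.69/4151.13 − 1 = 0.7055, i.e. 70.55%.

70.55%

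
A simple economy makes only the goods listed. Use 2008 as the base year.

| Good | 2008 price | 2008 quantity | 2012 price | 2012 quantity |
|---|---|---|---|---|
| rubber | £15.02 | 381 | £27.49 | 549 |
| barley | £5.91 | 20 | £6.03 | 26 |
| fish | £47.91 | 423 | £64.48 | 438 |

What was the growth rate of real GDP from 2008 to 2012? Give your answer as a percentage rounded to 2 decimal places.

Real GDP 2008 = Nominal GDP 2008 = 15.02·381 + 5.91·20 + 47.91·423 = 26106.75.
Real GDP 2012 (at 2008 prices) = 15.02·549 + 5.91·26 + 47.91·438 = 29384.22.
Real growth = 29384.22/26106.75 − 1 = 0.1255.

12.55%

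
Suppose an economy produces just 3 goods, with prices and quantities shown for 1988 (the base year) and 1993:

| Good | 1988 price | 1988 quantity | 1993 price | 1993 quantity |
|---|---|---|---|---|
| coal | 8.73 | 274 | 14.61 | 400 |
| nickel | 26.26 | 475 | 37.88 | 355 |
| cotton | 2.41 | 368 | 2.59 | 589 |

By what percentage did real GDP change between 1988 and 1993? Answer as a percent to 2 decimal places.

-9.64%

Real GDP 1988 = Nominal GDP 1988 = 8.73·274 + 26.26·475 + 2.41·368 = 15752.40.
Real GDP 1993 (at 1988 prices) = 8.73·400 + 26.26·355 + 2.41·589 = 14233.79.
Real growth = 14233.79/15752.40 − 1 = -0.0964.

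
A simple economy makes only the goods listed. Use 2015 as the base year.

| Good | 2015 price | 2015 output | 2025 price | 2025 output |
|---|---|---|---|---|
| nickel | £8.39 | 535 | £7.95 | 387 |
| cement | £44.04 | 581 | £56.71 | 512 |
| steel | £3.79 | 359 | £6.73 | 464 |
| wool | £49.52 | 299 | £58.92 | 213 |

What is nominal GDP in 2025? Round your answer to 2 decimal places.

£47784.85

Nominal GDP 2025 = Σ (p_2025 × q_2025) = 7.95·387 + 56.71·512 + 6.73·464 + 58.92·213 = 47784.85.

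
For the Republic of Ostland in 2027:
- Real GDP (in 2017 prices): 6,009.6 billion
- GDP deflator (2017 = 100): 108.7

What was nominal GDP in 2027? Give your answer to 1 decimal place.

6,532.4 billion

Nominal GDP = Real × (GDP deflator/100) = 6009.6 × 1.087 = 6532.44.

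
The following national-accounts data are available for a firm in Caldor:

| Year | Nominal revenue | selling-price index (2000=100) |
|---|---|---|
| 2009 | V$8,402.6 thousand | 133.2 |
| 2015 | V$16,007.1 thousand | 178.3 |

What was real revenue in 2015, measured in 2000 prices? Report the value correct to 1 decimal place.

V$8,977.6 thousand

Real revenue = Nominal / (selling-price index/100) = 16007.1 / 1.783 = 8977.62.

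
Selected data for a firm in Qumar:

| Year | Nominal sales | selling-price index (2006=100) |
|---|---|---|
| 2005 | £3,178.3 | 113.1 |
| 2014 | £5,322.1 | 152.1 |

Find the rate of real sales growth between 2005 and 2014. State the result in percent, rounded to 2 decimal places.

Deflate each year: 2005 → 3178.3/1.131 = 2810.17; 2014 → 5322.1/1.521 = 3499.08.
So real sales changed by 3499.08/2810.17 − 1 = 0.2451, i.e. 24.51%.

24.51%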